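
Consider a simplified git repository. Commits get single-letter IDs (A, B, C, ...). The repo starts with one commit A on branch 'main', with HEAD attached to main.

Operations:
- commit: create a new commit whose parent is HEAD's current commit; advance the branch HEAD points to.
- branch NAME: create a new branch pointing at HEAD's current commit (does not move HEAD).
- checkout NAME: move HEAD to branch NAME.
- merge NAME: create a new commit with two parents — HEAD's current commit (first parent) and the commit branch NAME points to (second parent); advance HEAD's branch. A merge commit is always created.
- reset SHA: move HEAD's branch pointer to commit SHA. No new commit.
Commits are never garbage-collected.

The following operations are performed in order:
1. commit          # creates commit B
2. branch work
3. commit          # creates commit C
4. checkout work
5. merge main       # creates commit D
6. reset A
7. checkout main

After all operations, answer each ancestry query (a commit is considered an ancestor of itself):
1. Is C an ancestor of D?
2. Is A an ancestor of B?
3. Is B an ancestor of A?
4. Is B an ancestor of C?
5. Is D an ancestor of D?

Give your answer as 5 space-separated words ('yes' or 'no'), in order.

Answer: yes yes no yes yes

Derivation:
After op 1 (commit): HEAD=main@B [main=B]
After op 2 (branch): HEAD=main@B [main=B work=B]
After op 3 (commit): HEAD=main@C [main=C work=B]
After op 4 (checkout): HEAD=work@B [main=C work=B]
After op 5 (merge): HEAD=work@D [main=C work=D]
After op 6 (reset): HEAD=work@A [main=C work=A]
After op 7 (checkout): HEAD=main@C [main=C work=A]
ancestors(D) = {A,B,C,D}; C in? yes
ancestors(B) = {A,B}; A in? yes
ancestors(A) = {A}; B in? no
ancestors(C) = {A,B,C}; B in? yes
ancestors(D) = {A,B,C,D}; D in? yes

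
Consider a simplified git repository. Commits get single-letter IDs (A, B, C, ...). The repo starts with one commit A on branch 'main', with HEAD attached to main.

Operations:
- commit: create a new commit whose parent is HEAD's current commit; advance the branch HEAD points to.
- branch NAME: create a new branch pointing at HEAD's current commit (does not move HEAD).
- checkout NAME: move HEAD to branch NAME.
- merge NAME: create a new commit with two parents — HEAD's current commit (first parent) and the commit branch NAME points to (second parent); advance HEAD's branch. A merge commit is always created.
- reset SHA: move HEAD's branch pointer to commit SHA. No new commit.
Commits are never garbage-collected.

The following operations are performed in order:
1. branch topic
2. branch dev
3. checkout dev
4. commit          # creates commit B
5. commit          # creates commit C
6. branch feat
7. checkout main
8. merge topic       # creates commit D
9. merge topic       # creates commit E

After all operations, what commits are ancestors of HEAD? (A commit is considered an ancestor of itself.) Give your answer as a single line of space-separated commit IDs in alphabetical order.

After op 1 (branch): HEAD=main@A [main=A topic=A]
After op 2 (branch): HEAD=main@A [dev=A main=A topic=A]
After op 3 (checkout): HEAD=dev@A [dev=A main=A topic=A]
After op 4 (commit): HEAD=dev@B [dev=B main=A topic=A]
After op 5 (commit): HEAD=dev@C [dev=C main=A topic=A]
After op 6 (branch): HEAD=dev@C [dev=C feat=C main=A topic=A]
After op 7 (checkout): HEAD=main@A [dev=C feat=C main=A topic=A]
After op 8 (merge): HEAD=main@D [dev=C feat=C main=D topic=A]
After op 9 (merge): HEAD=main@E [dev=C feat=C main=E topic=A]

Answer: A D E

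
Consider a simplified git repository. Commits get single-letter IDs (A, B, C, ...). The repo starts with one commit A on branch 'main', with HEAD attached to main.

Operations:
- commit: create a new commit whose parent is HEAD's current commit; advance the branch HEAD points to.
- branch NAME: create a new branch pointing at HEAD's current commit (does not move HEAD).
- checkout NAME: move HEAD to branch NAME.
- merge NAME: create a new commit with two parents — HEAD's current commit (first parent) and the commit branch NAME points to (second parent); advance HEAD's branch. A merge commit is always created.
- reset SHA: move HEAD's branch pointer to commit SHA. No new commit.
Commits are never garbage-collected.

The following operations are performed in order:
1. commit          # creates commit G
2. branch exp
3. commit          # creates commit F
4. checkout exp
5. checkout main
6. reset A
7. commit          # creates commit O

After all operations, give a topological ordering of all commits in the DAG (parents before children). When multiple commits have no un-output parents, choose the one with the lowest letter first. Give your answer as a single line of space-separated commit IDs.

Answer: A G F O

Derivation:
After op 1 (commit): HEAD=main@G [main=G]
After op 2 (branch): HEAD=main@G [exp=G main=G]
After op 3 (commit): HEAD=main@F [exp=G main=F]
After op 4 (checkout): HEAD=exp@G [exp=G main=F]
After op 5 (checkout): HEAD=main@F [exp=G main=F]
After op 6 (reset): HEAD=main@A [exp=G main=A]
After op 7 (commit): HEAD=main@O [exp=G main=O]
commit A: parents=[]
commit F: parents=['G']
commit G: parents=['A']
commit O: parents=['A']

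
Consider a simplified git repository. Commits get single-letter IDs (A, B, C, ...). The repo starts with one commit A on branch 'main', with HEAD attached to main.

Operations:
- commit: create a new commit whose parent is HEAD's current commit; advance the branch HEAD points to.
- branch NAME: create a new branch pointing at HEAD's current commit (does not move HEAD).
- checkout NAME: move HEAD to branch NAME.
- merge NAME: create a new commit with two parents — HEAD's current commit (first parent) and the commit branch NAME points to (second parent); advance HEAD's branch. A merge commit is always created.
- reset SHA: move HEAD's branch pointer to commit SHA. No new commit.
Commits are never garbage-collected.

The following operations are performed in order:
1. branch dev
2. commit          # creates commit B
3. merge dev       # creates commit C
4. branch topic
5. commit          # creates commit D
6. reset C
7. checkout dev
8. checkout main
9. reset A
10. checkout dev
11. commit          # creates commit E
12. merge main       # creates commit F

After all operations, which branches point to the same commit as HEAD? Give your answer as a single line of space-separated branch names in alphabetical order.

After op 1 (branch): HEAD=main@A [dev=A main=A]
After op 2 (commit): HEAD=main@B [dev=A main=B]
After op 3 (merge): HEAD=main@C [dev=A main=C]
After op 4 (branch): HEAD=main@C [dev=A main=C topic=C]
After op 5 (commit): HEAD=main@D [dev=A main=D topic=C]
After op 6 (reset): HEAD=main@C [dev=A main=C topic=C]
After op 7 (checkout): HEAD=dev@A [dev=A main=C topic=C]
After op 8 (checkout): HEAD=main@C [dev=A main=C topic=C]
After op 9 (reset): HEAD=main@A [dev=A main=A topic=C]
After op 10 (checkout): HEAD=dev@A [dev=A main=A topic=C]
After op 11 (commit): HEAD=dev@E [dev=E main=A topic=C]
After op 12 (merge): HEAD=dev@F [dev=F main=A topic=C]

Answer: dev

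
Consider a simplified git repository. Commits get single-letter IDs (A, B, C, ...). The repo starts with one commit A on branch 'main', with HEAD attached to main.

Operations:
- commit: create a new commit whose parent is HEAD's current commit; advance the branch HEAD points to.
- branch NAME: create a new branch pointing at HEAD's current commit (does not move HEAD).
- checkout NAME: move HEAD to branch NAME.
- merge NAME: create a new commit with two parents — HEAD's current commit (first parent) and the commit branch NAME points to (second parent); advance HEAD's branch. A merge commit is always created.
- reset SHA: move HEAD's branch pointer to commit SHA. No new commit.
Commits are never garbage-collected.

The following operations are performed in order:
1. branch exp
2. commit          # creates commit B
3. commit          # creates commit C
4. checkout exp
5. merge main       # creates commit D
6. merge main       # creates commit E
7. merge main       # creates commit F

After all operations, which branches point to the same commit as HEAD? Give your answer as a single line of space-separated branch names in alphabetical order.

Answer: exp

Derivation:
After op 1 (branch): HEAD=main@A [exp=A main=A]
After op 2 (commit): HEAD=main@B [exp=A main=B]
After op 3 (commit): HEAD=main@C [exp=A main=C]
After op 4 (checkout): HEAD=exp@A [exp=A main=C]
After op 5 (merge): HEAD=exp@D [exp=D main=C]
After op 6 (merge): HEAD=exp@E [exp=E main=C]
After op 7 (merge): HEAD=exp@F [exp=F main=C]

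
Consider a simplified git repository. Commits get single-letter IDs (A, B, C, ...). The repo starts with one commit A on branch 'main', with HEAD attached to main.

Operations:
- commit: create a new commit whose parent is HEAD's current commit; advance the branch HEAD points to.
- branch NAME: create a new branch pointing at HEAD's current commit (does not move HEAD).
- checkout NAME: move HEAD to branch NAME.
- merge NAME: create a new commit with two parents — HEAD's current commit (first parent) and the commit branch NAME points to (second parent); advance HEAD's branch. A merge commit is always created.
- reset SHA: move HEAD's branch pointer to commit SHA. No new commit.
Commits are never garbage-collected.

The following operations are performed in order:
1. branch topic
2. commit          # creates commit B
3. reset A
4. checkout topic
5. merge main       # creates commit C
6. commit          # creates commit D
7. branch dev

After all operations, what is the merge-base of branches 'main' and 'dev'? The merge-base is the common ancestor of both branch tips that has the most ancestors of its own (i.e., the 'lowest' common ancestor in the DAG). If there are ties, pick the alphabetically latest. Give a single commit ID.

After op 1 (branch): HEAD=main@A [main=A topic=A]
After op 2 (commit): HEAD=main@B [main=B topic=A]
After op 3 (reset): HEAD=main@A [main=A topic=A]
After op 4 (checkout): HEAD=topic@A [main=A topic=A]
After op 5 (merge): HEAD=topic@C [main=A topic=C]
After op 6 (commit): HEAD=topic@D [main=A topic=D]
After op 7 (branch): HEAD=topic@D [dev=D main=A topic=D]
ancestors(main=A): ['A']
ancestors(dev=D): ['A', 'C', 'D']
common: ['A']

Answer: A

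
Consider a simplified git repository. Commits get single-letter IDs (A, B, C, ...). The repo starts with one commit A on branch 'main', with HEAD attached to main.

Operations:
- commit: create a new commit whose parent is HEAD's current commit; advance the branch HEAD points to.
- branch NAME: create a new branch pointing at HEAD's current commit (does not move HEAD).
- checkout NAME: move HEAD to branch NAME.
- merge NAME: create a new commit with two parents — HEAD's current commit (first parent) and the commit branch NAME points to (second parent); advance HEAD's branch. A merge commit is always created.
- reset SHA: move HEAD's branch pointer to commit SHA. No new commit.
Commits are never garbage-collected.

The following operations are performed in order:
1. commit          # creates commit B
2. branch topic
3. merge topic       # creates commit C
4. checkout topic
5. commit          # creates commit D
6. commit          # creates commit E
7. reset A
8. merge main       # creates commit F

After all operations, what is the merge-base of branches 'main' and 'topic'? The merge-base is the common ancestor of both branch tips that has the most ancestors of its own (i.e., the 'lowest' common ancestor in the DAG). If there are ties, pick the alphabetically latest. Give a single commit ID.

After op 1 (commit): HEAD=main@B [main=B]
After op 2 (branch): HEAD=main@B [main=B topic=B]
After op 3 (merge): HEAD=main@C [main=C topic=B]
After op 4 (checkout): HEAD=topic@B [main=C topic=B]
After op 5 (commit): HEAD=topic@D [main=C topic=D]
After op 6 (commit): HEAD=topic@E [main=C topic=E]
After op 7 (reset): HEAD=topic@A [main=C topic=A]
After op 8 (merge): HEAD=topic@F [main=C topic=F]
ancestors(main=C): ['A', 'B', 'C']
ancestors(topic=F): ['A', 'B', 'C', 'F']
common: ['A', 'B', 'C']

Answer: C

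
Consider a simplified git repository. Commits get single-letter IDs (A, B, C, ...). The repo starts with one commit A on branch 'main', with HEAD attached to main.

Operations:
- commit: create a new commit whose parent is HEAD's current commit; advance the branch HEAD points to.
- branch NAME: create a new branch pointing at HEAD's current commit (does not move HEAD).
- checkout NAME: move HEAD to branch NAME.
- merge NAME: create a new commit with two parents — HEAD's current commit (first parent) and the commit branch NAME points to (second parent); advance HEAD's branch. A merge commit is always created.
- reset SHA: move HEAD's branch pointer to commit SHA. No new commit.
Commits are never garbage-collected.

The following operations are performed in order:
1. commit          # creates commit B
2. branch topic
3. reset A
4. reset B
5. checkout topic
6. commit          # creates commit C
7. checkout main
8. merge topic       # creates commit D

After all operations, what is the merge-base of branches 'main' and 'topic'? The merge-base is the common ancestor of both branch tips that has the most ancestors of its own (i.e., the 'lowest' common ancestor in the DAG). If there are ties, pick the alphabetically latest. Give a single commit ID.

After op 1 (commit): HEAD=main@B [main=B]
After op 2 (branch): HEAD=main@B [main=B topic=B]
After op 3 (reset): HEAD=main@A [main=A topic=B]
After op 4 (reset): HEAD=main@B [main=B topic=B]
After op 5 (checkout): HEAD=topic@B [main=B topic=B]
After op 6 (commit): HEAD=topic@C [main=B topic=C]
After op 7 (checkout): HEAD=main@B [main=B topic=C]
After op 8 (merge): HEAD=main@D [main=D topic=C]
ancestors(main=D): ['A', 'B', 'C', 'D']
ancestors(topic=C): ['A', 'B', 'C']
common: ['A', 'B', 'C']

Answer: C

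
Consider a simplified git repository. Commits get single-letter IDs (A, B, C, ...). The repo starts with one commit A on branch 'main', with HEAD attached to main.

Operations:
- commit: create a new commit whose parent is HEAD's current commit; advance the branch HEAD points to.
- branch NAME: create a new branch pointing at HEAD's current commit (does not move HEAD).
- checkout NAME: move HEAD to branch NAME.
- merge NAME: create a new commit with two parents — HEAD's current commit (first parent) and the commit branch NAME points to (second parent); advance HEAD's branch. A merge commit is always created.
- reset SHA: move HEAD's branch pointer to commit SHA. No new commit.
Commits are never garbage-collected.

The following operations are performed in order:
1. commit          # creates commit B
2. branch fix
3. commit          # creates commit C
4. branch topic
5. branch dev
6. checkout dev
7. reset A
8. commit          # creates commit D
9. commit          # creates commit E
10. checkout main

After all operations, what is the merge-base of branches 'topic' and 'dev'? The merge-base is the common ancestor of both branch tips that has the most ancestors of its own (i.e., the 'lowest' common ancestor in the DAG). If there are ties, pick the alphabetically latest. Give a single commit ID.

After op 1 (commit): HEAD=main@B [main=B]
After op 2 (branch): HEAD=main@B [fix=B main=B]
After op 3 (commit): HEAD=main@C [fix=B main=C]
After op 4 (branch): HEAD=main@C [fix=B main=C topic=C]
After op 5 (branch): HEAD=main@C [dev=C fix=B main=C topic=C]
After op 6 (checkout): HEAD=dev@C [dev=C fix=B main=C topic=C]
After op 7 (reset): HEAD=dev@A [dev=A fix=B main=C topic=C]
After op 8 (commit): HEAD=dev@D [dev=D fix=B main=C topic=C]
After op 9 (commit): HEAD=dev@E [dev=E fix=B main=C topic=C]
After op 10 (checkout): HEAD=main@C [dev=E fix=B main=C topic=C]
ancestors(topic=C): ['A', 'B', 'C']
ancestors(dev=E): ['A', 'D', 'E']
common: ['A']

Answer: A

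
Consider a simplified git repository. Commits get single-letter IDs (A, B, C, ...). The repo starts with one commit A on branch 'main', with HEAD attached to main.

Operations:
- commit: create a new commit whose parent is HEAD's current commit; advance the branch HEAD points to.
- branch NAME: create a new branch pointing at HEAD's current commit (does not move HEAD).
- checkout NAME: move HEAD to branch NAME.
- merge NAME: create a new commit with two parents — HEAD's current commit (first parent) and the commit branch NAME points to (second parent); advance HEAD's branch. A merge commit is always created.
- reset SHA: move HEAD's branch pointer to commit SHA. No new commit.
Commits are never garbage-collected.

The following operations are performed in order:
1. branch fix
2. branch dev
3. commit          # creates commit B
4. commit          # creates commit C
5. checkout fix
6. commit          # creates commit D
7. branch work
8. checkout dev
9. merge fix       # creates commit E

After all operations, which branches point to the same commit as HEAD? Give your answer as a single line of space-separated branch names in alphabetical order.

After op 1 (branch): HEAD=main@A [fix=A main=A]
After op 2 (branch): HEAD=main@A [dev=A fix=A main=A]
After op 3 (commit): HEAD=main@B [dev=A fix=A main=B]
After op 4 (commit): HEAD=main@C [dev=A fix=A main=C]
After op 5 (checkout): HEAD=fix@A [dev=A fix=A main=C]
After op 6 (commit): HEAD=fix@D [dev=A fix=D main=C]
After op 7 (branch): HEAD=fix@D [dev=A fix=D main=C work=D]
After op 8 (checkout): HEAD=dev@A [dev=A fix=D main=C work=D]
After op 9 (merge): HEAD=dev@E [dev=E fix=D main=C work=D]

Answer: dev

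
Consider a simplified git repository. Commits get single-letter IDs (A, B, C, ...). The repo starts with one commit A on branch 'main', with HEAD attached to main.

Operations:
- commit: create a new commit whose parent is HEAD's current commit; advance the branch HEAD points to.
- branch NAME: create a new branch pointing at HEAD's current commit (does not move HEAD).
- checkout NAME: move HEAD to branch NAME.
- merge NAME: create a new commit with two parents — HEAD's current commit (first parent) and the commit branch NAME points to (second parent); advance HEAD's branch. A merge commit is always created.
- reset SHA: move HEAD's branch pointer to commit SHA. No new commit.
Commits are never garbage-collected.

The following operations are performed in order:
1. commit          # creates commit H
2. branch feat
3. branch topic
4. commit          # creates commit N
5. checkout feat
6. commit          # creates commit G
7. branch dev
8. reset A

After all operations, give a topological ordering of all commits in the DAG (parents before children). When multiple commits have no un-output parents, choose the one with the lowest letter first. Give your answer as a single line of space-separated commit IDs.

Answer: A H G N

Derivation:
After op 1 (commit): HEAD=main@H [main=H]
After op 2 (branch): HEAD=main@H [feat=H main=H]
After op 3 (branch): HEAD=main@H [feat=H main=H topic=H]
After op 4 (commit): HEAD=main@N [feat=H main=N topic=H]
After op 5 (checkout): HEAD=feat@H [feat=H main=N topic=H]
After op 6 (commit): HEAD=feat@G [feat=G main=N topic=H]
After op 7 (branch): HEAD=feat@G [dev=G feat=G main=N topic=H]
After op 8 (reset): HEAD=feat@A [dev=G feat=A main=N topic=H]
commit A: parents=[]
commit G: parents=['H']
commit H: parents=['A']
commit N: parents=['H']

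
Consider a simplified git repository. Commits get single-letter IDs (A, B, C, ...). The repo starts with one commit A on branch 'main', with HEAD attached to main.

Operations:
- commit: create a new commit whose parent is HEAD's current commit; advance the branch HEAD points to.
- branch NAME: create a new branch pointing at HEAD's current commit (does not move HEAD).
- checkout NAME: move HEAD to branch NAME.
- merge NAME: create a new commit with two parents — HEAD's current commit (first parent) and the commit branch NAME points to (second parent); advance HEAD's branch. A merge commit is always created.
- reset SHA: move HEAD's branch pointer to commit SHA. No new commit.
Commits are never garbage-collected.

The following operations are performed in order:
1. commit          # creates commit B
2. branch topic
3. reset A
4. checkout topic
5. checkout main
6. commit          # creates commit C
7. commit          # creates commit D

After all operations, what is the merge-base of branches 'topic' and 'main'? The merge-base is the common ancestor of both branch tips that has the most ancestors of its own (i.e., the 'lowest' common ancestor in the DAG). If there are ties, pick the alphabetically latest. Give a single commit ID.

Answer: A

Derivation:
After op 1 (commit): HEAD=main@B [main=B]
After op 2 (branch): HEAD=main@B [main=B topic=B]
After op 3 (reset): HEAD=main@A [main=A topic=B]
After op 4 (checkout): HEAD=topic@B [main=A topic=B]
After op 5 (checkout): HEAD=main@A [main=A topic=B]
After op 6 (commit): HEAD=main@C [main=C topic=B]
After op 7 (commit): HEAD=main@D [main=D topic=B]
ancestors(topic=B): ['A', 'B']
ancestors(main=D): ['A', 'C', 'D']
common: ['A']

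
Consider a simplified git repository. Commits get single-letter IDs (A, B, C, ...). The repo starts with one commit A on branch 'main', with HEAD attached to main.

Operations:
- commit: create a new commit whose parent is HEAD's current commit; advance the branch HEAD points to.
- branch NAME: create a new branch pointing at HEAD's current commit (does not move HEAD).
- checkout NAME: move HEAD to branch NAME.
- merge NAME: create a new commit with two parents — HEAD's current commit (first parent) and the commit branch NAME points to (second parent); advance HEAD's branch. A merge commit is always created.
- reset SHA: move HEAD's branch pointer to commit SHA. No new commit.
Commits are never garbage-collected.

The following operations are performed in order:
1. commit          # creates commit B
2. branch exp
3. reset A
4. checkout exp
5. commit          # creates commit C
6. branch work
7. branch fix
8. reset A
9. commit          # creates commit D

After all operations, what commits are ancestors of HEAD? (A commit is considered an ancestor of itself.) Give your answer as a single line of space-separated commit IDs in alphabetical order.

Answer: A D

Derivation:
After op 1 (commit): HEAD=main@B [main=B]
After op 2 (branch): HEAD=main@B [exp=B main=B]
After op 3 (reset): HEAD=main@A [exp=B main=A]
After op 4 (checkout): HEAD=exp@B [exp=B main=A]
After op 5 (commit): HEAD=exp@C [exp=C main=A]
After op 6 (branch): HEAD=exp@C [exp=C main=A work=C]
After op 7 (branch): HEAD=exp@C [exp=C fix=C main=A work=C]
After op 8 (reset): HEAD=exp@A [exp=A fix=C main=A work=C]
After op 9 (commit): HEAD=exp@D [exp=D fix=C main=A work=C]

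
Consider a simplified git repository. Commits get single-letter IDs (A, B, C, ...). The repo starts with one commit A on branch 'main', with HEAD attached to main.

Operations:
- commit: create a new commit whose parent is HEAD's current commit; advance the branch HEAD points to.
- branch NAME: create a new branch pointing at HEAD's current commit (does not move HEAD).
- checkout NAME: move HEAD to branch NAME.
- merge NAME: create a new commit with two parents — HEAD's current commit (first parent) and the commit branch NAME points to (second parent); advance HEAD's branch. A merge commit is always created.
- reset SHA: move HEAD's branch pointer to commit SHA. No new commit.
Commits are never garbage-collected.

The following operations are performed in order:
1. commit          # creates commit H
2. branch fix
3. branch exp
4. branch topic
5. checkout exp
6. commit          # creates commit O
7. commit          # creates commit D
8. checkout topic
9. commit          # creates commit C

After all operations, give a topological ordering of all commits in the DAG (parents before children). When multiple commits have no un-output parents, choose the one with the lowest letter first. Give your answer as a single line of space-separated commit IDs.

Answer: A H C O D

Derivation:
After op 1 (commit): HEAD=main@H [main=H]
After op 2 (branch): HEAD=main@H [fix=H main=H]
After op 3 (branch): HEAD=main@H [exp=H fix=H main=H]
After op 4 (branch): HEAD=main@H [exp=H fix=H main=H topic=H]
After op 5 (checkout): HEAD=exp@H [exp=H fix=H main=H topic=H]
After op 6 (commit): HEAD=exp@O [exp=O fix=H main=H topic=H]
After op 7 (commit): HEAD=exp@D [exp=D fix=H main=H topic=H]
After op 8 (checkout): HEAD=topic@H [exp=D fix=H main=H topic=H]
After op 9 (commit): HEAD=topic@C [exp=D fix=H main=H topic=C]
commit A: parents=[]
commit C: parents=['H']
commit D: parents=['O']
commit H: parents=['A']
commit O: parents=['H']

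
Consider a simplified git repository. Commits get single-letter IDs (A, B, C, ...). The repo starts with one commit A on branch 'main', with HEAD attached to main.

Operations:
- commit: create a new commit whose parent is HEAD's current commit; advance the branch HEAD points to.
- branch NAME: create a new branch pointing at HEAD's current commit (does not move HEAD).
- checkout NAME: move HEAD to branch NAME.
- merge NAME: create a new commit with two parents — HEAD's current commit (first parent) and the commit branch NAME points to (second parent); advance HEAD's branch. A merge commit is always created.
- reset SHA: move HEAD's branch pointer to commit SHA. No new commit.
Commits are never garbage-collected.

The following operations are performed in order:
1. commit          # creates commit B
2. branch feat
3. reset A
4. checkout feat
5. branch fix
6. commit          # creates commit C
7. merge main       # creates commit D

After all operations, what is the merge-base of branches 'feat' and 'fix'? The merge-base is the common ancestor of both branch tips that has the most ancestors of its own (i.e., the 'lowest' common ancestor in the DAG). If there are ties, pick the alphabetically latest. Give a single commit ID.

Answer: B

Derivation:
After op 1 (commit): HEAD=main@B [main=B]
After op 2 (branch): HEAD=main@B [feat=B main=B]
After op 3 (reset): HEAD=main@A [feat=B main=A]
After op 4 (checkout): HEAD=feat@B [feat=B main=A]
After op 5 (branch): HEAD=feat@B [feat=B fix=B main=A]
After op 6 (commit): HEAD=feat@C [feat=C fix=B main=A]
After op 7 (merge): HEAD=feat@D [feat=D fix=B main=A]
ancestors(feat=D): ['A', 'B', 'C', 'D']
ancestors(fix=B): ['A', 'B']
common: ['A', 'B']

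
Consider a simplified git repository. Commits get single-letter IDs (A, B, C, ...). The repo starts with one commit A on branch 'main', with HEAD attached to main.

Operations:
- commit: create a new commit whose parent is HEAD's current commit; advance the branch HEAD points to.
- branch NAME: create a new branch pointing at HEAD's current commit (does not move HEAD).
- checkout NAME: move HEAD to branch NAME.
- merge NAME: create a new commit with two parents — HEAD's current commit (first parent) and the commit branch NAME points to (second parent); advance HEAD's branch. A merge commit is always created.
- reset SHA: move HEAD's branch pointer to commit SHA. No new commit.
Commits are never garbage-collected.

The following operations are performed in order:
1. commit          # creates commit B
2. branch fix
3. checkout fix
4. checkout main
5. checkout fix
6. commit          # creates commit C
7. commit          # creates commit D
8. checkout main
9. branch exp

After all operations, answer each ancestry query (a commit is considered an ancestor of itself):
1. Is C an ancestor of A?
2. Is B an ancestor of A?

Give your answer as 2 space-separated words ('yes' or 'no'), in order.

Answer: no no

Derivation:
After op 1 (commit): HEAD=main@B [main=B]
After op 2 (branch): HEAD=main@B [fix=B main=B]
After op 3 (checkout): HEAD=fix@B [fix=B main=B]
After op 4 (checkout): HEAD=main@B [fix=B main=B]
After op 5 (checkout): HEAD=fix@B [fix=B main=B]
After op 6 (commit): HEAD=fix@C [fix=C main=B]
After op 7 (commit): HEAD=fix@D [fix=D main=B]
After op 8 (checkout): HEAD=main@B [fix=D main=B]
After op 9 (branch): HEAD=main@B [exp=B fix=D main=B]
ancestors(A) = {A}; C in? no
ancestors(A) = {A}; B in? no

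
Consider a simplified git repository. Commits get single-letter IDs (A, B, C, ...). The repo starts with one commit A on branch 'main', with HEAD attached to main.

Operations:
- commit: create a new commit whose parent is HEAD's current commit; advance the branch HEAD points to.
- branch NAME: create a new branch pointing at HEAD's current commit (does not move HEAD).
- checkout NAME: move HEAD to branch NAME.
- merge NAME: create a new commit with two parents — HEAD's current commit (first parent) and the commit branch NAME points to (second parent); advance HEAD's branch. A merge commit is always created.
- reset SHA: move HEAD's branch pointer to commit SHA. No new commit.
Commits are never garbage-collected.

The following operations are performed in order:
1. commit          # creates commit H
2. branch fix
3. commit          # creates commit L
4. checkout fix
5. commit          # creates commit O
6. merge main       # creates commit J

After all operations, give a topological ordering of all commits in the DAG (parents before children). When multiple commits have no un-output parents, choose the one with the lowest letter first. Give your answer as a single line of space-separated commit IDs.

After op 1 (commit): HEAD=main@H [main=H]
After op 2 (branch): HEAD=main@H [fix=H main=H]
After op 3 (commit): HEAD=main@L [fix=H main=L]
After op 4 (checkout): HEAD=fix@H [fix=H main=L]
After op 5 (commit): HEAD=fix@O [fix=O main=L]
After op 6 (merge): HEAD=fix@J [fix=J main=L]
commit A: parents=[]
commit H: parents=['A']
commit J: parents=['O', 'L']
commit L: parents=['H']
commit O: parents=['H']

Answer: A H L O J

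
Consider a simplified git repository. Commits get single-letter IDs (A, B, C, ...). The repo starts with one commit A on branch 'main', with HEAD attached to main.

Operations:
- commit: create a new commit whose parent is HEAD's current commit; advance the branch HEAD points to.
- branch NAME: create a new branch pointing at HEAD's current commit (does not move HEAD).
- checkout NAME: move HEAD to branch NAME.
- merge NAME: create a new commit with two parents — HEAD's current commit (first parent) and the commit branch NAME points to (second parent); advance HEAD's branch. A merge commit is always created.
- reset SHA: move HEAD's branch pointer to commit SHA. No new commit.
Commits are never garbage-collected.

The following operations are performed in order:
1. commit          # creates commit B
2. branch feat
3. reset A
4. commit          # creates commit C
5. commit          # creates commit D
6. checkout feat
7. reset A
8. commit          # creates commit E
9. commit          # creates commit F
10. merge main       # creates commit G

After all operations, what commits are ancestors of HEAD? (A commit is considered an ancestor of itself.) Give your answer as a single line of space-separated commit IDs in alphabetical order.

After op 1 (commit): HEAD=main@B [main=B]
After op 2 (branch): HEAD=main@B [feat=B main=B]
After op 3 (reset): HEAD=main@A [feat=B main=A]
After op 4 (commit): HEAD=main@C [feat=B main=C]
After op 5 (commit): HEAD=main@D [feat=B main=D]
After op 6 (checkout): HEAD=feat@B [feat=B main=D]
After op 7 (reset): HEAD=feat@A [feat=A main=D]
After op 8 (commit): HEAD=feat@E [feat=E main=D]
After op 9 (commit): HEAD=feat@F [feat=F main=D]
After op 10 (merge): HEAD=feat@G [feat=G main=D]

Answer: A C D E F G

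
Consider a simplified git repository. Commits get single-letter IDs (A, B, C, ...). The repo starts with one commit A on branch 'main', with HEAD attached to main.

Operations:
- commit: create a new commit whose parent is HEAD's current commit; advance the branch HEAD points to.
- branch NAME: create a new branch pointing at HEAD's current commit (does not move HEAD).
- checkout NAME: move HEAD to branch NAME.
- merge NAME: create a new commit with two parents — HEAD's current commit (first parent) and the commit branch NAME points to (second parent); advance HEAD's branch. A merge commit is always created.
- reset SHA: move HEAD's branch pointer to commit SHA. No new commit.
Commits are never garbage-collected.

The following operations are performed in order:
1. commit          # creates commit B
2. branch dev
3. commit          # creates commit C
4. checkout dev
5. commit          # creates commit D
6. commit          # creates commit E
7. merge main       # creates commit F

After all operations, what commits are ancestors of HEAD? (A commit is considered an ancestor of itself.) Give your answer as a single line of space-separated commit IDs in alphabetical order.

Answer: A B C D E F

Derivation:
After op 1 (commit): HEAD=main@B [main=B]
After op 2 (branch): HEAD=main@B [dev=B main=B]
After op 3 (commit): HEAD=main@C [dev=B main=C]
After op 4 (checkout): HEAD=dev@B [dev=B main=C]
After op 5 (commit): HEAD=dev@D [dev=D main=C]
After op 6 (commit): HEAD=dev@E [dev=E main=C]
After op 7 (merge): HEAD=dev@F [dev=F main=C]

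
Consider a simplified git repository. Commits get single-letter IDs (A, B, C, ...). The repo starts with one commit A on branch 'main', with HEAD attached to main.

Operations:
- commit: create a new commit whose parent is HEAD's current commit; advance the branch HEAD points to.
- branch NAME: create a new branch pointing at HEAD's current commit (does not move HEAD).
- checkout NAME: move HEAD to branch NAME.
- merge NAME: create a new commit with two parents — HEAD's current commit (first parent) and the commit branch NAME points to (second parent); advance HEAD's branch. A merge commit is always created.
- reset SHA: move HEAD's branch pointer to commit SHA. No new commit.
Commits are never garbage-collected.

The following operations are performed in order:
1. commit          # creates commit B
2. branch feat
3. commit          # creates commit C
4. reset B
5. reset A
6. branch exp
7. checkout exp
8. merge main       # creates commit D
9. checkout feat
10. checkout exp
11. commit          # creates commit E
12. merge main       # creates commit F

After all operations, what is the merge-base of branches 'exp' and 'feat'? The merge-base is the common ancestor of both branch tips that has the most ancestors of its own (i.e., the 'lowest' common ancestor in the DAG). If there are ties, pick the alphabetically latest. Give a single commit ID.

After op 1 (commit): HEAD=main@B [main=B]
After op 2 (branch): HEAD=main@B [feat=B main=B]
After op 3 (commit): HEAD=main@C [feat=B main=C]
After op 4 (reset): HEAD=main@B [feat=B main=B]
After op 5 (reset): HEAD=main@A [feat=B main=A]
After op 6 (branch): HEAD=main@A [exp=A feat=B main=A]
After op 7 (checkout): HEAD=exp@A [exp=A feat=B main=A]
After op 8 (merge): HEAD=exp@D [exp=D feat=B main=A]
After op 9 (checkout): HEAD=feat@B [exp=D feat=B main=A]
After op 10 (checkout): HEAD=exp@D [exp=D feat=B main=A]
After op 11 (commit): HEAD=exp@E [exp=E feat=B main=A]
After op 12 (merge): HEAD=exp@F [exp=F feat=B main=A]
ancestors(exp=F): ['A', 'D', 'E', 'F']
ancestors(feat=B): ['A', 'B']
common: ['A']

Answer: A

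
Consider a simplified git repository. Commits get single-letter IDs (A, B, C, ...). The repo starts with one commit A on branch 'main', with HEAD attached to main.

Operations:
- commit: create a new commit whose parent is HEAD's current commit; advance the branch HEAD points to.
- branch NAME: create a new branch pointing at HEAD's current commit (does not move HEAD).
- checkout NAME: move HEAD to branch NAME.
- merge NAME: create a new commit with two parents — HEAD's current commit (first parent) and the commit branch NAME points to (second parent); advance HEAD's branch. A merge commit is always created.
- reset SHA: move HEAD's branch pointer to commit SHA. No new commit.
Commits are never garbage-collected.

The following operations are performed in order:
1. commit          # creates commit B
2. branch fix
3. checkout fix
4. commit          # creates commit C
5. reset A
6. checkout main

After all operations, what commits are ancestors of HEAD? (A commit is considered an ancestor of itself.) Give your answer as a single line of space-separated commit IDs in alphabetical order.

Answer: A B

Derivation:
After op 1 (commit): HEAD=main@B [main=B]
After op 2 (branch): HEAD=main@B [fix=B main=B]
After op 3 (checkout): HEAD=fix@B [fix=B main=B]
After op 4 (commit): HEAD=fix@C [fix=C main=B]
After op 5 (reset): HEAD=fix@A [fix=A main=B]
After op 6 (checkout): HEAD=main@B [fix=A main=B]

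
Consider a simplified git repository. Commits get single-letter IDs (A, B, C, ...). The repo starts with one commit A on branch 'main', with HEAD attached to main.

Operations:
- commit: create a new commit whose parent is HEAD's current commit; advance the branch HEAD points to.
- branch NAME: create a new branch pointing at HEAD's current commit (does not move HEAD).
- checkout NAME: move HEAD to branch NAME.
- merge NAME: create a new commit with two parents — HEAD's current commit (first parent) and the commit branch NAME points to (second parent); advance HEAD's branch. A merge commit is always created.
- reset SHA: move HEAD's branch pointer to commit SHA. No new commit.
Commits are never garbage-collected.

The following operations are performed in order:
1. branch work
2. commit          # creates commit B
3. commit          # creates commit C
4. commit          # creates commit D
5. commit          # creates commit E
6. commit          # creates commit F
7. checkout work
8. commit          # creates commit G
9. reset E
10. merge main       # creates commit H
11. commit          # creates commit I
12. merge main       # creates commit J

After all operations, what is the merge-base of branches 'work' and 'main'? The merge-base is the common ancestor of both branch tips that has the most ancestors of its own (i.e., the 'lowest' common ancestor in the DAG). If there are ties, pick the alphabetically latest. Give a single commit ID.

Answer: F

Derivation:
After op 1 (branch): HEAD=main@A [main=A work=A]
After op 2 (commit): HEAD=main@B [main=B work=A]
After op 3 (commit): HEAD=main@C [main=C work=A]
After op 4 (commit): HEAD=main@D [main=D work=A]
After op 5 (commit): HEAD=main@E [main=E work=A]
After op 6 (commit): HEAD=main@F [main=F work=A]
After op 7 (checkout): HEAD=work@A [main=F work=A]
After op 8 (commit): HEAD=work@G [main=F work=G]
After op 9 (reset): HEAD=work@E [main=F work=E]
After op 10 (merge): HEAD=work@H [main=F work=H]
After op 11 (commit): HEAD=work@I [main=F work=I]
After op 12 (merge): HEAD=work@J [main=F work=J]
ancestors(work=J): ['A', 'B', 'C', 'D', 'E', 'F', 'H', 'I', 'J']
ancestors(main=F): ['A', 'B', 'C', 'D', 'E', 'F']
common: ['A', 'B', 'C', 'D', 'E', 'F']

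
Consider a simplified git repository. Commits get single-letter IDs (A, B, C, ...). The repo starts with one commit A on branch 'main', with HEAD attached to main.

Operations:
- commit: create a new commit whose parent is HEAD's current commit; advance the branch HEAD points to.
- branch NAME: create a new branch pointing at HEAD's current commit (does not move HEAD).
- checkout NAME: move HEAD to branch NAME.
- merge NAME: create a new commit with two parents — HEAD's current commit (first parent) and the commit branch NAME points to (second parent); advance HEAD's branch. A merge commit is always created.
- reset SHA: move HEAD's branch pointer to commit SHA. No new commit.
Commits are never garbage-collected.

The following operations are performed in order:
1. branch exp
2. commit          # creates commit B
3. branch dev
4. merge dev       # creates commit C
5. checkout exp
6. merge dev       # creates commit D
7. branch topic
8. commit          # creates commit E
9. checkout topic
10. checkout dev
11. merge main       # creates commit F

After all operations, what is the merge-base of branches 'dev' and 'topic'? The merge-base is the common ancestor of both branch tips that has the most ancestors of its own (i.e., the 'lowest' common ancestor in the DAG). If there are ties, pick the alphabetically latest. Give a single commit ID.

After op 1 (branch): HEAD=main@A [exp=A main=A]
After op 2 (commit): HEAD=main@B [exp=A main=B]
After op 3 (branch): HEAD=main@B [dev=B exp=A main=B]
After op 4 (merge): HEAD=main@C [dev=B exp=A main=C]
After op 5 (checkout): HEAD=exp@A [dev=B exp=A main=C]
After op 6 (merge): HEAD=exp@D [dev=B exp=D main=C]
After op 7 (branch): HEAD=exp@D [dev=B exp=D main=C topic=D]
After op 8 (commit): HEAD=exp@E [dev=B exp=E main=C topic=D]
After op 9 (checkout): HEAD=topic@D [dev=B exp=E main=C topic=D]
After op 10 (checkout): HEAD=dev@B [dev=B exp=E main=C topic=D]
After op 11 (merge): HEAD=dev@F [dev=F exp=E main=C topic=D]
ancestors(dev=F): ['A', 'B', 'C', 'F']
ancestors(topic=D): ['A', 'B', 'D']
common: ['A', 'B']

Answer: B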